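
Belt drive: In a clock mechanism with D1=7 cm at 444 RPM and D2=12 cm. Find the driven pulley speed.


Given: D1 = 7 cm, w1 = 444 RPM, D2 = 12 cm
Using D1*w1 = D2*w2
w2 = D1*w1 / D2
w2 = 7*444 / 12
w2 = 3108 / 12
w2 = 259 RPM

259 RPM


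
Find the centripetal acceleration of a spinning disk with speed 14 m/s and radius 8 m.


Given: v = 14 m/s, r = 8 m
Using a_c = v^2 / r
a_c = 14^2 / 8
a_c = 196 / 8
a_c = 49/2 m/s^2

49/2 m/s^2


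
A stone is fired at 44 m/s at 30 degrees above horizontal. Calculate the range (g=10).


Given: v0 = 44 m/s, theta = 30 deg, g = 10 m/s^2
sin(2*30) = sin(60) = sqrt(3)/2
Using R = v0^2 * sin(2*theta) / g
R = 44^2 * (sqrt(3)/2) / 10
R = 1936 * sqrt(3) / 20
R = 484/5*sqrt(3) m

484/5*sqrt(3) m


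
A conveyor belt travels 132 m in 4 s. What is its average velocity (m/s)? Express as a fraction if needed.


Given: distance d = 132 m, time t = 4 s
Using v = d / t
v = 132 / 4
v = 33 m/s

33 m/s


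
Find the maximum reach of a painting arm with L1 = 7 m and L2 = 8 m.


Given: L1 = 7 m, L2 = 8 m
For a 2-link planar arm, max reach = L1 + L2 (fully extended)
Max reach = 7 + 8
Max reach = 15 m

15 m


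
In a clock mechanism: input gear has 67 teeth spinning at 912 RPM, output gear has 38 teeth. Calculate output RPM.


Given: N1 = 67 teeth, w1 = 912 RPM, N2 = 38 teeth
Using N1*w1 = N2*w2
w2 = N1*w1 / N2
w2 = 67*912 / 38
w2 = 61104 / 38
w2 = 1608 RPM

1608 RPM


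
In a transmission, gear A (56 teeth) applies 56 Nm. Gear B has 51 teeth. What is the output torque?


Given: N1 = 56, N2 = 51, T1 = 56 Nm
Using T2/T1 = N2/N1
T2 = T1 * N2 / N1
T2 = 56 * 51 / 56
T2 = 2856 / 56
T2 = 51 Nm

51 Nm


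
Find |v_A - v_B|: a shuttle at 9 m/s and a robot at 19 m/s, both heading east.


Given: v_A = 9 m/s east, v_B = 19 m/s east
Both move in the same direction; relative speed = |v_A - v_B|
|9 - 19| = |-10|
= 10 m/s

10 m/s


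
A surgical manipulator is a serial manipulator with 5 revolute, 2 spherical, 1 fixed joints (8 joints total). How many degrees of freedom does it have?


Given: serial robot with 5 revolute, 2 spherical, 1 fixed joints
DOF contribution per joint type: revolute=1, prismatic=1, spherical=3, fixed=0
DOF = 5*1 + 2*3 + 1*0
DOF = 11

11


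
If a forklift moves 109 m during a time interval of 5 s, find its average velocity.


Given: distance d = 109 m, time t = 5 s
Using v = d / t
v = 109 / 5
v = 109/5 m/s

109/5 m/s


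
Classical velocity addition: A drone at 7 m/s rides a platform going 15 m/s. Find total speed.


Given: object velocity = 7 m/s, platform velocity = 15 m/s (same direction)
Using classical velocity addition: v_total = v_object + v_platform
v_total = 7 + 15
v_total = 22 m/s

22 m/s


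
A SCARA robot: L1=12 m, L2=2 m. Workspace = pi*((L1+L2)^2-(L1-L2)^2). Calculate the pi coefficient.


Given: L1 = 12, L2 = 2
(L1+L2)^2 = (14)^2 = 196
(L1-L2)^2 = (10)^2 = 100
Difference = 196 - 100 = 96
This equals 4*L1*L2 = 4*12*2 = 96
Workspace area = 96*pi

96


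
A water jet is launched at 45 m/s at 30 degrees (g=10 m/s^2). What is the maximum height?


Given: v0 = 45 m/s, theta = 30 deg, g = 10 m/s^2
sin^2(30) = 1/4
Using H = v0^2 * sin^2(theta) / (2*g)
H = 45^2 * 1/4 / (2*10)
H = 2025 * 1/4 / 20
H = 2025/4 / 20
H = 405/16 m

405/16 m


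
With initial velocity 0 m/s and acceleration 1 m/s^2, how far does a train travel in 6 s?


Given: v0 = 0 m/s, a = 1 m/s^2, t = 6 s
Using s = v0*t + (1/2)*a*t^2
s = 0*6 + (1/2)*1*6^2
s = 0 + (1/2)*36
s = 0 + 18
s = 18

18 m


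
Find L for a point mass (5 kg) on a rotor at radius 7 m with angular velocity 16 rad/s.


Given: m = 5 kg, r = 7 m, omega = 16 rad/s
For a point mass: I = m*r^2
I = 5*7^2 = 5*49 = 245
L = I*omega = 245*16
L = 3920 kg*m^2/s

3920 kg*m^2/s


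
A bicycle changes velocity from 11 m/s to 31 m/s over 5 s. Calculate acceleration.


Given: initial velocity v0 = 11 m/s, final velocity v = 31 m/s, time t = 5 s
Using a = (v - v0) / t
a = (31 - 11) / 5
a = 20 / 5
a = 4 m/s^2

4 m/s^2


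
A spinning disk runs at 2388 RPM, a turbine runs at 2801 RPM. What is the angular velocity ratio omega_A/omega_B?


Given: RPM_A = 2388, RPM_B = 2801
omega = 2*pi*RPM/60, so omega_A/omega_B = RPM_A / RPM_B
omega_A/omega_B = 2388 / 2801
omega_A/omega_B = 2388/2801

2388/2801


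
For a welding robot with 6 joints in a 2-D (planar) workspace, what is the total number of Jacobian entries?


Given: task space dimension = 2, joints = 6
Jacobian is a 2 x 6 matrix
Total entries = rows * columns
Total = 2 * 6
Total = 12

12


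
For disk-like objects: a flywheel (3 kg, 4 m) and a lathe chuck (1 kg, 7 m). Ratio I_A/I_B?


Given: M1=3 kg, R1=4 m, M2=1 kg, R2=7 m
For a disk: I = (1/2)*M*R^2, so I_A/I_B = (M1*R1^2)/(M2*R2^2)
M1*R1^2 = 3*16 = 48
M2*R2^2 = 1*49 = 49
I_A/I_B = 48/49 = 48/49

48/49


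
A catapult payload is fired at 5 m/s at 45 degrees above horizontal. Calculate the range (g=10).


Given: v0 = 5 m/s, theta = 45 deg, g = 10 m/s^2
sin(2*45) = sin(90) = 1
Using R = v0^2 * sin(2*theta) / g
R = 5^2 * 1 / 10
R = 25 / 10
R = 5/2 m

5/2 m


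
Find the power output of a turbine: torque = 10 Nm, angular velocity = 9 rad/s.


Given: tau = 10 Nm, omega = 9 rad/s
Using P = tau * omega
P = 10 * 9
P = 90 W

90 W


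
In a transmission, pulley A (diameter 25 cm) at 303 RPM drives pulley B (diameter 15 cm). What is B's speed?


Given: D1 = 25 cm, w1 = 303 RPM, D2 = 15 cm
Using D1*w1 = D2*w2
w2 = D1*w1 / D2
w2 = 25*303 / 15
w2 = 7575 / 15
w2 = 505 RPM

505 RPM


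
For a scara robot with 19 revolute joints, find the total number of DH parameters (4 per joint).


Given: 19 joints, 4 DH parameters per joint (d, theta, a, alpha)
Total DH parameters = number_of_joints * 4
Total = 19 * 4
Total = 76

76


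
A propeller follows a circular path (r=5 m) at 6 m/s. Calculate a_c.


Given: v = 6 m/s, r = 5 m
Using a_c = v^2 / r
a_c = 6^2 / 5
a_c = 36 / 5
a_c = 36/5 m/s^2

36/5 m/s^2


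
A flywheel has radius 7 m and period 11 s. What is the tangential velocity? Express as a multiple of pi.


Given: radius r = 7 m, period T = 11 s
Using v = 2*pi*r / T
v = 2*pi*7 / 11
v = 14*pi / 11
v = 14/11*pi m/s

14/11*pi m/s


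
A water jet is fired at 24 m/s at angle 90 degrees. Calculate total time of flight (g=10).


Given: v0 = 24 m/s, theta = 90 deg, g = 10 m/s^2
sin(90) = 1
Using T = 2*v0*sin(theta) / g
T = 2*24*1 / 10
T = 48 / 10
T = 24/5 s

24/5 s


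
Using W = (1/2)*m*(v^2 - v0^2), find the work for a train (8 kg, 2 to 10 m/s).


Given: m = 8 kg, v0 = 2 m/s, v = 10 m/s
Using W = (1/2)*m*(v^2 - v0^2)
v^2 = 10^2 = 100
v0^2 = 2^2 = 4
v^2 - v0^2 = 100 - 4 = 96
W = (1/2)*8*96 = 384 J

384 J


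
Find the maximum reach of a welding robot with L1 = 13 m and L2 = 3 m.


Given: L1 = 13 m, L2 = 3 m
For a 2-link planar arm, max reach = L1 + L2 (fully extended)
Max reach = 13 + 3
Max reach = 16 m

16 m


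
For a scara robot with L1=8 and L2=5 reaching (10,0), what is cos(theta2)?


Given: L1 = 8, L2 = 5, target (x, y) = (10, 0)
Using cos(theta2) = (x^2 + y^2 - L1^2 - L2^2) / (2*L1*L2)
x^2 + y^2 = 10^2 + 0 = 100
L1^2 + L2^2 = 64 + 25 = 89
Numerator = 100 - 89 = 11
Denominator = 2*8*5 = 80
cos(theta2) = 11/80 = 11/80

11/80


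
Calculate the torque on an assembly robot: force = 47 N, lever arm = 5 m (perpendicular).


Given: F = 47 N, r = 5 m, angle = 90 deg (perpendicular)
Using tau = F * r * sin(90)
sin(90) = 1
tau = 47 * 5 * 1
tau = 235 Nm

235 Nm


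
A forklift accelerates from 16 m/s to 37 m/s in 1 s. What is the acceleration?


Given: initial velocity v0 = 16 m/s, final velocity v = 37 m/s, time t = 1 s
Using a = (v - v0) / t
a = (37 - 16) / 1
a = 21 / 1
a = 21 m/s^2

21 m/s^2


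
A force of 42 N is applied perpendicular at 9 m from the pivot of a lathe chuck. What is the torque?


Given: F = 42 N, r = 9 m, angle = 90 deg (perpendicular)
Using tau = F * r * sin(90)
sin(90) = 1
tau = 42 * 9 * 1
tau = 378 Nm

378 Nm


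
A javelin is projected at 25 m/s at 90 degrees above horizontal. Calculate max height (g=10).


Given: v0 = 25 m/s, theta = 90 deg, g = 10 m/s^2
sin^2(90) = 1
Using H = v0^2 * sin^2(theta) / (2*g)
H = 25^2 * 1 / (2*10)
H = 625 * 1 / 20
H = 625 / 20
H = 125/4 m

125/4 m


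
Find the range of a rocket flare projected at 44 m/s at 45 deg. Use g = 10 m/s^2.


Given: v0 = 44 m/s, theta = 45 deg, g = 10 m/s^2
sin(2*45) = sin(90) = 1
Using R = v0^2 * sin(2*theta) / g
R = 44^2 * 1 / 10
R = 1936 / 10
R = 968/5 m

968/5 m


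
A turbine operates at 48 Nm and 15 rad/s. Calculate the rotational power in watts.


Given: tau = 48 Nm, omega = 15 rad/s
Using P = tau * omega
P = 48 * 15
P = 720 W

720 W


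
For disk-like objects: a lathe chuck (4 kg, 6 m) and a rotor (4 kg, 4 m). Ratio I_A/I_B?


Given: M1=4 kg, R1=6 m, M2=4 kg, R2=4 m
For a disk: I = (1/2)*M*R^2, so I_A/I_B = (M1*R1^2)/(M2*R2^2)
M1*R1^2 = 4*36 = 144
M2*R2^2 = 4*16 = 64
I_A/I_B = 144/64 = 9/4

9/4


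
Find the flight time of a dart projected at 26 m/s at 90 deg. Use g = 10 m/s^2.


Given: v0 = 26 m/s, theta = 90 deg, g = 10 m/s^2
sin(90) = 1
Using T = 2*v0*sin(theta) / g
T = 2*26*1 / 10
T = 52 / 10
T = 26/5 s

26/5 s


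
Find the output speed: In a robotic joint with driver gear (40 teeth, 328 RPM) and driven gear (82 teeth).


Given: N1 = 40 teeth, w1 = 328 RPM, N2 = 82 teeth
Using N1*w1 = N2*w2
w2 = N1*w1 / N2
w2 = 40*328 / 82
w2 = 13120 / 82
w2 = 160 RPM

160 RPM


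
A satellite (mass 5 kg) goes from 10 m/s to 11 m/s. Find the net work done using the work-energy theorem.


Given: m = 5 kg, v0 = 10 m/s, v = 11 m/s
Using W = (1/2)*m*(v^2 - v0^2)
v^2 = 11^2 = 121
v0^2 = 10^2 = 100
v^2 - v0^2 = 121 - 100 = 21
W = (1/2)*5*21 = 105/2 J

105/2 J


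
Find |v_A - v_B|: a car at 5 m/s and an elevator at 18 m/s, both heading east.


Given: v_A = 5 m/s east, v_B = 18 m/s east
Both move in the same direction; relative speed = |v_A - v_B|
|5 - 18| = |-13|
= 13 m/s

13 m/s


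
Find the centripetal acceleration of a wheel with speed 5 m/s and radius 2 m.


Given: v = 5 m/s, r = 2 m
Using a_c = v^2 / r
a_c = 5^2 / 2
a_c = 25 / 2
a_c = 25/2 m/s^2

25/2 m/s^2


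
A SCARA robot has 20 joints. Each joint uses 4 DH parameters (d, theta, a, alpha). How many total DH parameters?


Given: 20 joints, 4 DH parameters per joint (d, theta, a, alpha)
Total DH parameters = number_of_joints * 4
Total = 20 * 4
Total = 80

80


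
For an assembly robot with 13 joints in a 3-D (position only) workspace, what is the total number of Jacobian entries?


Given: task space dimension = 3, joints = 13
Jacobian is a 3 x 13 matrix
Total entries = rows * columns
Total = 3 * 13
Total = 39

39


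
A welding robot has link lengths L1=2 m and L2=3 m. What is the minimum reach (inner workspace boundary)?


Given: L1 = 2 m, L2 = 3 m
For a 2-link planar arm, min reach = |L1 - L2| (second link folded back)
Min reach = |2 - 3|
Min reach = 1 m

1 m


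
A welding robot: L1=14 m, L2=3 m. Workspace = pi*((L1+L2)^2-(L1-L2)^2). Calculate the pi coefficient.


Given: L1 = 14, L2 = 3
(L1+L2)^2 = (17)^2 = 289
(L1-L2)^2 = (11)^2 = 121
Difference = 289 - 121 = 168
This equals 4*L1*L2 = 4*14*3 = 168
Workspace area = 168*pi

168


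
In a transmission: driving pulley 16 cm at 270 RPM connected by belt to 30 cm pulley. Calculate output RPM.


Given: D1 = 16 cm, w1 = 270 RPM, D2 = 30 cm
Using D1*w1 = D2*w2
w2 = D1*w1 / D2
w2 = 16*270 / 30
w2 = 4320 / 30
w2 = 144 RPM

144 RPM


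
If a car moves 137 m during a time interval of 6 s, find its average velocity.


Given: distance d = 137 m, time t = 6 s
Using v = d / t
v = 137 / 6
v = 137/6 m/s

137/6 m/s


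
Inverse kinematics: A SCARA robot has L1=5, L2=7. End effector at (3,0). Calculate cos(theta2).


Given: L1 = 5, L2 = 7, target (x, y) = (3, 0)
Using cos(theta2) = (x^2 + y^2 - L1^2 - L2^2) / (2*L1*L2)
x^2 + y^2 = 3^2 + 0 = 9
L1^2 + L2^2 = 25 + 49 = 74
Numerator = 9 - 74 = -65
Denominator = 2*5*7 = 70
cos(theta2) = -65/70 = -13/14

-13/14


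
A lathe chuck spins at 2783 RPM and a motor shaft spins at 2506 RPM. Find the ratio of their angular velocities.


Given: RPM_A = 2783, RPM_B = 2506
omega = 2*pi*RPM/60, so omega_A/omega_B = RPM_A / RPM_B
omega_A/omega_B = 2783 / 2506
omega_A/omega_B = 2783/2506

2783/2506


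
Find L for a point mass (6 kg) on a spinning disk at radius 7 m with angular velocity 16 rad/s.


Given: m = 6 kg, r = 7 m, omega = 16 rad/s
For a point mass: I = m*r^2
I = 6*7^2 = 6*49 = 294
L = I*omega = 294*16
L = 4704 kg*m^2/s

4704 kg*m^2/s


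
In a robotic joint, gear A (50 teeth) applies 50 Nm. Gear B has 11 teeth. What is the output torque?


Given: N1 = 50, N2 = 11, T1 = 50 Nm
Using T2/T1 = N2/N1
T2 = T1 * N2 / N1
T2 = 50 * 11 / 50
T2 = 550 / 50
T2 = 11 Nm

11 Nm


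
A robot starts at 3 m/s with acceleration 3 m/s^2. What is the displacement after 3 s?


Given: v0 = 3 m/s, a = 3 m/s^2, t = 3 s
Using s = v0*t + (1/2)*a*t^2
s = 3*3 + (1/2)*3*3^2
s = 9 + (1/2)*27
s = 9 + 27/2
s = 45/2

45/2 m


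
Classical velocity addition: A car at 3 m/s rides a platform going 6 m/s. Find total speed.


Given: object velocity = 3 m/s, platform velocity = 6 m/s (same direction)
Using classical velocity addition: v_total = v_object + v_platform
v_total = 3 + 6
v_total = 9 m/s

9 m/s


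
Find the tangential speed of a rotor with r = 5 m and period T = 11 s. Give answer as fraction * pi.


Given: radius r = 5 m, period T = 11 s
Using v = 2*pi*r / T
v = 2*pi*5 / 11
v = 10*pi / 11
v = 10/11*pi m/s

10/11*pi m/s


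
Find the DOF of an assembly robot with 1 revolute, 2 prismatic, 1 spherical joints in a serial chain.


Given: serial robot with 1 revolute, 2 prismatic, 1 spherical joints
DOF contribution per joint type: revolute=1, prismatic=1, spherical=3, fixed=0
DOF = 1*1 + 2*1 + 1*3
DOF = 6

6


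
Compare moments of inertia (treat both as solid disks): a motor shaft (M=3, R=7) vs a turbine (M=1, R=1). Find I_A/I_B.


Given: M1=3 kg, R1=7 m, M2=1 kg, R2=1 m
For a disk: I = (1/2)*M*R^2, so I_A/I_B = (M1*R1^2)/(M2*R2^2)
M1*R1^2 = 3*49 = 147
M2*R2^2 = 1*1 = 1
I_A/I_B = 147/1 = 147

147


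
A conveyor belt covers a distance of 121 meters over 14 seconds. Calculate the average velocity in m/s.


Given: distance d = 121 m, time t = 14 s
Using v = d / t
v = 121 / 14
v = 121/14 m/s

121/14 m/s


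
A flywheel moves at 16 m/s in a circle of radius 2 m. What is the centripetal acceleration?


Given: v = 16 m/s, r = 2 m
Using a_c = v^2 / r
a_c = 16^2 / 2
a_c = 256 / 2
a_c = 128 m/s^2

128 m/s^2


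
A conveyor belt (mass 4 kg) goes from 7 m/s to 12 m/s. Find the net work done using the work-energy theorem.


Given: m = 4 kg, v0 = 7 m/s, v = 12 m/s
Using W = (1/2)*m*(v^2 - v0^2)
v^2 = 12^2 = 144
v0^2 = 7^2 = 49
v^2 - v0^2 = 144 - 49 = 95
W = (1/2)*4*95 = 190 J

190 J


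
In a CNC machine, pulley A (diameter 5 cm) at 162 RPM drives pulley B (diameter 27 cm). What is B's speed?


Given: D1 = 5 cm, w1 = 162 RPM, D2 = 27 cm
Using D1*w1 = D2*w2
w2 = D1*w1 / D2
w2 = 5*162 / 27
w2 = 810 / 27
w2 = 30 RPM

30 RPM


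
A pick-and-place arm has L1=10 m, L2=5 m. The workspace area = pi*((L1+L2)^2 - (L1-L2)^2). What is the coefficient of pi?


Given: L1 = 10, L2 = 5
(L1+L2)^2 = (15)^2 = 225
(L1-L2)^2 = (5)^2 = 25
Difference = 225 - 25 = 200
This equals 4*L1*L2 = 4*10*5 = 200
Workspace area = 200*pi

200


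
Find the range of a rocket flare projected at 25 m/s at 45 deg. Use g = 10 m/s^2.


Given: v0 = 25 m/s, theta = 45 deg, g = 10 m/s^2
sin(2*45) = sin(90) = 1
Using R = v0^2 * sin(2*theta) / g
R = 25^2 * 1 / 10
R = 625 / 10
R = 125/2 m

125/2 m


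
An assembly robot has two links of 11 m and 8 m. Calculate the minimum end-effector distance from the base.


Given: L1 = 11 m, L2 = 8 m
For a 2-link planar arm, min reach = |L1 - L2| (second link folded back)
Min reach = |11 - 8|
Min reach = 3 m

3 m


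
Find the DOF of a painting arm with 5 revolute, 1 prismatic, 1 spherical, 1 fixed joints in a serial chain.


Given: serial robot with 5 revolute, 1 prismatic, 1 spherical, 1 fixed joints
DOF contribution per joint type: revolute=1, prismatic=1, spherical=3, fixed=0
DOF = 5*1 + 1*1 + 1*3 + 1*0
DOF = 9

9


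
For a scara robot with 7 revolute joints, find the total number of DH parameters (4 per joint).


Given: 7 joints, 4 DH parameters per joint (d, theta, a, alpha)
Total DH parameters = number_of_joints * 4
Total = 7 * 4
Total = 28

28


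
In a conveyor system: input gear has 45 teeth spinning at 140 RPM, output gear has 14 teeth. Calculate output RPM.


Given: N1 = 45 teeth, w1 = 140 RPM, N2 = 14 teeth
Using N1*w1 = N2*w2
w2 = N1*w1 / N2
w2 = 45*140 / 14
w2 = 6300 / 14
w2 = 450 RPM

450 RPM


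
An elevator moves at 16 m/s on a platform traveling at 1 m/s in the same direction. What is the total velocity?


Given: object velocity = 16 m/s, platform velocity = 1 m/s (same direction)
Using classical velocity addition: v_total = v_object + v_platform
v_total = 16 + 1
v_total = 17 m/s

17 m/s


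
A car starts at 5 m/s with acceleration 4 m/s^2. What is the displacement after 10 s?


Given: v0 = 5 m/s, a = 4 m/s^2, t = 10 s
Using s = v0*t + (1/2)*a*t^2
s = 5*10 + (1/2)*4*10^2
s = 50 + (1/2)*400
s = 50 + 200
s = 250

250 m


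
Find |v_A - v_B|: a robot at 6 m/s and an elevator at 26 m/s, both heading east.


Given: v_A = 6 m/s east, v_B = 26 m/s east
Both move in the same direction; relative speed = |v_A - v_B|
|6 - 26| = |-20|
= 20 m/s

20 m/s


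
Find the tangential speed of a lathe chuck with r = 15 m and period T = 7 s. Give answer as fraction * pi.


Given: radius r = 15 m, period T = 7 s
Using v = 2*pi*r / T
v = 2*pi*15 / 7
v = 30*pi / 7
v = 30/7*pi m/s

30/7*pi m/s


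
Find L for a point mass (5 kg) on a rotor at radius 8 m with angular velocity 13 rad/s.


Given: m = 5 kg, r = 8 m, omega = 13 rad/s
For a point mass: I = m*r^2
I = 5*8^2 = 5*64 = 320
L = I*omega = 320*13
L = 4160 kg*m^2/s

4160 kg*m^2/s


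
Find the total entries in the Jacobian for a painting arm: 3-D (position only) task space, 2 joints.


Given: task space dimension = 3, joints = 2
Jacobian is a 3 x 2 matrix
Total entries = rows * columns
Total = 3 * 2
Total = 6

6


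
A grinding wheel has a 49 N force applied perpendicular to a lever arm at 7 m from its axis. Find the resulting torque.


Given: F = 49 N, r = 7 m, angle = 90 deg (perpendicular)
Using tau = F * r * sin(90)
sin(90) = 1
tau = 49 * 7 * 1
tau = 343 Nm

343 Nm


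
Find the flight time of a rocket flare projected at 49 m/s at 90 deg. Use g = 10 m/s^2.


Given: v0 = 49 m/s, theta = 90 deg, g = 10 m/s^2
sin(90) = 1
Using T = 2*v0*sin(theta) / g
T = 2*49*1 / 10
T = 98 / 10
T = 49/5 s

49/5 s


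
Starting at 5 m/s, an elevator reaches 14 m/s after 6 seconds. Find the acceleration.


Given: initial velocity v0 = 5 m/s, final velocity v = 14 m/s, time t = 6 s
Using a = (v - v0) / t
a = (14 - 5) / 6
a = 9 / 6
a = 3/2 m/s^2

3/2 m/s^2


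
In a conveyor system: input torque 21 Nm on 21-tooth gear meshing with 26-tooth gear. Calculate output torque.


Given: N1 = 21, N2 = 26, T1 = 21 Nm
Using T2/T1 = N2/N1
T2 = T1 * N2 / N1
T2 = 21 * 26 / 21
T2 = 546 / 21
T2 = 26 Nm

26 Nm


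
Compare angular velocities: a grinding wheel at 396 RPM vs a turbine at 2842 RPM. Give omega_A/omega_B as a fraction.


Given: RPM_A = 396, RPM_B = 2842
omega = 2*pi*RPM/60, so omega_A/omega_B = RPM_A / RPM_B
omega_A/omega_B = 396 / 2842
omega_A/omega_B = 198/1421

198/1421


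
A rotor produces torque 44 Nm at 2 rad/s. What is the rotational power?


Given: tau = 44 Nm, omega = 2 rad/s
Using P = tau * omega
P = 44 * 2
P = 88 W

88 W


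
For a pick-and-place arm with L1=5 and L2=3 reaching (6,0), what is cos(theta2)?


Given: L1 = 5, L2 = 3, target (x, y) = (6, 0)
Using cos(theta2) = (x^2 + y^2 - L1^2 - L2^2) / (2*L1*L2)
x^2 + y^2 = 6^2 + 0 = 36
L1^2 + L2^2 = 25 + 9 = 34
Numerator = 36 - 34 = 2
Denominator = 2*5*3 = 30
cos(theta2) = 2/30 = 1/15

1/15


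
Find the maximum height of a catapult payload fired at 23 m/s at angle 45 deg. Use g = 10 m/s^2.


Given: v0 = 23 m/s, theta = 45 deg, g = 10 m/s^2
sin^2(45) = 1/2
Using H = v0^2 * sin^2(theta) / (2*g)
H = 23^2 * 1/2 / (2*10)
H = 529 * 1/2 / 20
H = 529/2 / 20
H = 529/40 m

529/40 m


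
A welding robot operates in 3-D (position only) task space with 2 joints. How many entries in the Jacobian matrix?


Given: task space dimension = 3, joints = 2
Jacobian is a 3 x 2 matrix
Total entries = rows * columns
Total = 3 * 2
Total = 6

6


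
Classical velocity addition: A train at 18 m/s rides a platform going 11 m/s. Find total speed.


Given: object velocity = 18 m/s, platform velocity = 11 m/s (same direction)
Using classical velocity addition: v_total = v_object + v_platform
v_total = 18 + 11
v_total = 29 m/s

29 m/s


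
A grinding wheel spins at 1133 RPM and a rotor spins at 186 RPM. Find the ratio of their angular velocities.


Given: RPM_A = 1133, RPM_B = 186
omega = 2*pi*RPM/60, so omega_A/omega_B = RPM_A / RPM_B
omega_A/omega_B = 1133 / 186
omega_A/omega_B = 1133/186

1133/186


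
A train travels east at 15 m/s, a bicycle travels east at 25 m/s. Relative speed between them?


Given: v_A = 15 m/s east, v_B = 25 m/s east
Both move in the same direction; relative speed = |v_A - v_B|
|15 - 25| = |-10|
= 10 m/s

10 m/s


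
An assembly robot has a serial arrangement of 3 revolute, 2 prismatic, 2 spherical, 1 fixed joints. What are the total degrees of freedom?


Given: serial robot with 3 revolute, 2 prismatic, 2 spherical, 1 fixed joints
DOF contribution per joint type: revolute=1, prismatic=1, spherical=3, fixed=0
DOF = 3*1 + 2*1 + 2*3 + 1*0
DOF = 11

11


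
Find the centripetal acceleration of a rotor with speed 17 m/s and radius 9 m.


Given: v = 17 m/s, r = 9 m
Using a_c = v^2 / r
a_c = 17^2 / 9
a_c = 289 / 9
a_c = 289/9 m/s^2

289/9 m/s^2


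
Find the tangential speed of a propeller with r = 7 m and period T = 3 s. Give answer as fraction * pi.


Given: radius r = 7 m, period T = 3 s
Using v = 2*pi*r / T
v = 2*pi*7 / 3
v = 14*pi / 3
v = 14/3*pi m/s

14/3*pi m/s


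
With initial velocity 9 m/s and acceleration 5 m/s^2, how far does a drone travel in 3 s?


Given: v0 = 9 m/s, a = 5 m/s^2, t = 3 s
Using s = v0*t + (1/2)*a*t^2
s = 9*3 + (1/2)*5*3^2
s = 27 + (1/2)*45
s = 27 + 45/2
s = 99/2

99/2 m


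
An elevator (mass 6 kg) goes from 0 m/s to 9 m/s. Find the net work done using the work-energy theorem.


Given: m = 6 kg, v0 = 0 m/s, v = 9 m/s
Using W = (1/2)*m*(v^2 - v0^2)
v^2 = 9^2 = 81
v0^2 = 0^2 = 0
v^2 - v0^2 = 81 - 0 = 81
W = (1/2)*6*81 = 243 J

243 J


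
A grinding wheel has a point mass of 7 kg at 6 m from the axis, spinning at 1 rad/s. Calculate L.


Given: m = 7 kg, r = 6 m, omega = 1 rad/s
For a point mass: I = m*r^2
I = 7*6^2 = 7*36 = 252
L = I*omega = 252*1
L = 252 kg*m^2/s

252 kg*m^2/s


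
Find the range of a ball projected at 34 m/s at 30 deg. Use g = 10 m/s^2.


Given: v0 = 34 m/s, theta = 30 deg, g = 10 m/s^2
sin(2*30) = sin(60) = sqrt(3)/2
Using R = v0^2 * sin(2*theta) / g
R = 34^2 * (sqrt(3)/2) / 10
R = 1156 * sqrt(3) / 20
R = 289/5*sqrt(3) m

289/5*sqrt(3) m


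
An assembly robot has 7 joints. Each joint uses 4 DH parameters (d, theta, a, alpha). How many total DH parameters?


Given: 7 joints, 4 DH parameters per joint (d, theta, a, alpha)
Total DH parameters = number_of_joints * 4
Total = 7 * 4
Total = 28

28


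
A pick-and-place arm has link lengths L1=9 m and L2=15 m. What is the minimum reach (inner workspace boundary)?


Given: L1 = 9 m, L2 = 15 m
For a 2-link planar arm, min reach = |L1 - L2| (second link folded back)
Min reach = |9 - 15|
Min reach = 6 m

6 m


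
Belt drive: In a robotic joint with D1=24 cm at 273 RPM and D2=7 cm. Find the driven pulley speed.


Given: D1 = 24 cm, w1 = 273 RPM, D2 = 7 cm
Using D1*w1 = D2*w2
w2 = D1*w1 / D2
w2 = 24*273 / 7
w2 = 6552 / 7
w2 = 936 RPM

936 RPM


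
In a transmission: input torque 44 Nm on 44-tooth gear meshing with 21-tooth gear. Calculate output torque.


Given: N1 = 44, N2 = 21, T1 = 44 Nm
Using T2/T1 = N2/N1
T2 = T1 * N2 / N1
T2 = 44 * 21 / 44
T2 = 924 / 44
T2 = 21 Nm

21 Nm


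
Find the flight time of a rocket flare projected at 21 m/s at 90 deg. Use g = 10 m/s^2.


Given: v0 = 21 m/s, theta = 90 deg, g = 10 m/s^2
sin(90) = 1
Using T = 2*v0*sin(theta) / g
T = 2*21*1 / 10
T = 42 / 10
T = 21/5 s

21/5 s


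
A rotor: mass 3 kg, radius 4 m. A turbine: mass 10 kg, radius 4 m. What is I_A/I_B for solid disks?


Given: M1=3 kg, R1=4 m, M2=10 kg, R2=4 m
For a disk: I = (1/2)*M*R^2, so I_A/I_B = (M1*R1^2)/(M2*R2^2)
M1*R1^2 = 3*16 = 48
M2*R2^2 = 10*16 = 160
I_A/I_B = 48/160 = 3/10

3/10


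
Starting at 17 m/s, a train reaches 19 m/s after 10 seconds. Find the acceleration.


Given: initial velocity v0 = 17 m/s, final velocity v = 19 m/s, time t = 10 s
Using a = (v - v0) / t
a = (19 - 17) / 10
a = 2 / 10
a = 1/5 m/s^2

1/5 m/s^2


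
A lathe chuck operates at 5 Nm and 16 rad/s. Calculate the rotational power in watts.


Given: tau = 5 Nm, omega = 16 rad/s
Using P = tau * omega
P = 5 * 16
P = 80 W

80 W


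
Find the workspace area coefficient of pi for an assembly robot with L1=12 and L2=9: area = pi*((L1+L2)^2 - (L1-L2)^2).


Given: L1 = 12, L2 = 9
(L1+L2)^2 = (21)^2 = 441
(L1-L2)^2 = (3)^2 = 9
Difference = 441 - 9 = 432
This equals 4*L1*L2 = 4*12*9 = 432
Workspace area = 432*pi

432


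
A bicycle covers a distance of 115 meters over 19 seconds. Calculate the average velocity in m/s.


Given: distance d = 115 m, time t = 19 s
Using v = d / t
v = 115 / 19
v = 115/19 m/s

115/19 m/s


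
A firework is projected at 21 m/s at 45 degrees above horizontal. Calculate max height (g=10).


Given: v0 = 21 m/s, theta = 45 deg, g = 10 m/s^2
sin^2(45) = 1/2
Using H = v0^2 * sin^2(theta) / (2*g)
H = 21^2 * 1/2 / (2*10)
H = 441 * 1/2 / 20
H = 441/2 / 20
H = 441/40 m

441/40 m


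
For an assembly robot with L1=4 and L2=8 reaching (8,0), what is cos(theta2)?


Given: L1 = 4, L2 = 8, target (x, y) = (8, 0)
Using cos(theta2) = (x^2 + y^2 - L1^2 - L2^2) / (2*L1*L2)
x^2 + y^2 = 8^2 + 0 = 64
L1^2 + L2^2 = 16 + 64 = 80
Numerator = 64 - 80 = -16
Denominator = 2*4*8 = 64
cos(theta2) = -16/64 = -1/4

-1/4


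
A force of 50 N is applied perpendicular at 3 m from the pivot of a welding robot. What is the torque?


Given: F = 50 N, r = 3 m, angle = 90 deg (perpendicular)
Using tau = F * r * sin(90)
sin(90) = 1
tau = 50 * 3 * 1
tau = 150 Nm

150 Nm


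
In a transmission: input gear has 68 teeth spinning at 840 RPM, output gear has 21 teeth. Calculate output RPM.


Given: N1 = 68 teeth, w1 = 840 RPM, N2 = 21 teeth
Using N1*w1 = N2*w2
w2 = N1*w1 / N2
w2 = 68*840 / 21
w2 = 57120 / 21
w2 = 2720 RPM

2720 RPM


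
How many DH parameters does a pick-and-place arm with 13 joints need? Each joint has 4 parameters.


Given: 13 joints, 4 DH parameters per joint (d, theta, a, alpha)
Total DH parameters = number_of_joints * 4
Total = 13 * 4
Total = 52

52


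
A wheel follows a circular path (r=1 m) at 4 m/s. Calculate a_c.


Given: v = 4 m/s, r = 1 m
Using a_c = v^2 / r
a_c = 4^2 / 1
a_c = 16 / 1
a_c = 16 m/s^2

16 m/s^2


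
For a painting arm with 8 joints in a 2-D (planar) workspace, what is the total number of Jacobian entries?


Given: task space dimension = 2, joints = 8
Jacobian is a 2 x 8 matrix
Total entries = rows * columns
Total = 2 * 8
Total = 16

16


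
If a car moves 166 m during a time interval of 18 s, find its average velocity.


Given: distance d = 166 m, time t = 18 s
Using v = d / t
v = 166 / 18
v = 83/9 m/s

83/9 m/s


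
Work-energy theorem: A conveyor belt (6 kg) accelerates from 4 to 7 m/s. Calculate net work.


Given: m = 6 kg, v0 = 4 m/s, v = 7 m/s
Using W = (1/2)*m*(v^2 - v0^2)
v^2 = 7^2 = 49
v0^2 = 4^2 = 16
v^2 - v0^2 = 49 - 16 = 33
W = (1/2)*6*33 = 99 J

99 J


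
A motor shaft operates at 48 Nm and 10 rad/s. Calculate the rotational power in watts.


Given: tau = 48 Nm, omega = 10 rad/s
Using P = tau * omega
P = 48 * 10
P = 480 W

480 W


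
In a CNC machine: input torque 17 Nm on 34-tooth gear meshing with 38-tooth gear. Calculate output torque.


Given: N1 = 34, N2 = 38, T1 = 17 Nm
Using T2/T1 = N2/N1
T2 = T1 * N2 / N1
T2 = 17 * 38 / 34
T2 = 646 / 34
T2 = 19 Nm

19 Nm


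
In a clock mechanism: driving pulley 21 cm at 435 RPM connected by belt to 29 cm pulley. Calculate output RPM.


Given: D1 = 21 cm, w1 = 435 RPM, D2 = 29 cm
Using D1*w1 = D2*w2
w2 = D1*w1 / D2
w2 = 21*435 / 29
w2 = 9135 / 29
w2 = 315 RPM

315 RPM


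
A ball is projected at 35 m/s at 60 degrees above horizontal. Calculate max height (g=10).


Given: v0 = 35 m/s, theta = 60 deg, g = 10 m/s^2
sin^2(60) = 3/4
Using H = v0^2 * sin^2(theta) / (2*g)
H = 35^2 * 3/4 / (2*10)
H = 1225 * 3/4 / 20
H = 3675/4 / 20
H = 735/16 m

735/16 m


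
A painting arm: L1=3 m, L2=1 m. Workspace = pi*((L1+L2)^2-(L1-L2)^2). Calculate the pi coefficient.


Given: L1 = 3, L2 = 1
(L1+L2)^2 = (4)^2 = 16
(L1-L2)^2 = (2)^2 = 4
Difference = 16 - 4 = 12
This equals 4*L1*L2 = 4*3*1 = 12
Workspace area = 12*pi

12


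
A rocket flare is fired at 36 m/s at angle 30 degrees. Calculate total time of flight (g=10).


Given: v0 = 36 m/s, theta = 30 deg, g = 10 m/s^2
sin(30) = 1/2
Using T = 2*v0*sin(theta) / g
T = 2*36*1/2 / 10
T = 36 / 10
T = 18/5 s

18/5 s


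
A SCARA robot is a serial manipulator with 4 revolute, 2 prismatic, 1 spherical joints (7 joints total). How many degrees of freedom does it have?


Given: serial robot with 4 revolute, 2 prismatic, 1 spherical joints
DOF contribution per joint type: revolute=1, prismatic=1, spherical=3, fixed=0
DOF = 4*1 + 2*1 + 1*3
DOF = 9

9


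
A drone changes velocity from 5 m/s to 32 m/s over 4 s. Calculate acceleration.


Given: initial velocity v0 = 5 m/s, final velocity v = 32 m/s, time t = 4 s
Using a = (v - v0) / t
a = (32 - 5) / 4
a = 27 / 4
a = 27/4 m/s^2

27/4 m/s^2


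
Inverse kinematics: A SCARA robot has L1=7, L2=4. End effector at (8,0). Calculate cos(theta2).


Given: L1 = 7, L2 = 4, target (x, y) = (8, 0)
Using cos(theta2) = (x^2 + y^2 - L1^2 - L2^2) / (2*L1*L2)
x^2 + y^2 = 8^2 + 0 = 64
L1^2 + L2^2 = 49 + 16 = 65
Numerator = 64 - 65 = -1
Denominator = 2*7*4 = 56
cos(theta2) = -1/56 = -1/56

-1/56


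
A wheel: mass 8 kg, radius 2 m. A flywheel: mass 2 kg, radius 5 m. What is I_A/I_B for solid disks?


Given: M1=8 kg, R1=2 m, M2=2 kg, R2=5 m
For a disk: I = (1/2)*M*R^2, so I_A/I_B = (M1*R1^2)/(M2*R2^2)
M1*R1^2 = 8*4 = 32
M2*R2^2 = 2*25 = 50
I_A/I_B = 32/50 = 16/25

16/25


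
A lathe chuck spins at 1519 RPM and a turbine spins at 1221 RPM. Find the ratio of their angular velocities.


Given: RPM_A = 1519, RPM_B = 1221
omega = 2*pi*RPM/60, so omega_A/omega_B = RPM_A / RPM_B
omega_A/omega_B = 1519 / 1221
omega_A/omega_B = 1519/1221

1519/1221


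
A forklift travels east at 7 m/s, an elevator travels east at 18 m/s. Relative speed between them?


Given: v_A = 7 m/s east, v_B = 18 m/s east
Both move in the same direction; relative speed = |v_A - v_B|
|7 - 18| = |-11|
= 11 m/s

11 m/s


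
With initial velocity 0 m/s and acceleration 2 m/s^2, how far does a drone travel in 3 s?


Given: v0 = 0 m/s, a = 2 m/s^2, t = 3 s
Using s = v0*t + (1/2)*a*t^2
s = 0*3 + (1/2)*2*3^2
s = 0 + (1/2)*18
s = 0 + 9
s = 9

9 m


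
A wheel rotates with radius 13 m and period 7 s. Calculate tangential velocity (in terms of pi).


Given: radius r = 13 m, period T = 7 s
Using v = 2*pi*r / T
v = 2*pi*13 / 7
v = 26*pi / 7
v = 26/7*pi m/s

26/7*pi m/s


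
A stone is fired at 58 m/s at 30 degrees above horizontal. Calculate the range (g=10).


Given: v0 = 58 m/s, theta = 30 deg, g = 10 m/s^2
sin(2*30) = sin(60) = sqrt(3)/2
Using R = v0^2 * sin(2*theta) / g
R = 58^2 * (sqrt(3)/2) / 10
R = 3364 * sqrt(3) / 20
R = 841/5*sqrt(3) m

841/5*sqrt(3) m


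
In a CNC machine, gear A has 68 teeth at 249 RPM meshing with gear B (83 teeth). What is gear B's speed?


Given: N1 = 68 teeth, w1 = 249 RPM, N2 = 83 teeth
Using N1*w1 = N2*w2
w2 = N1*w1 / N2
w2 = 68*249 / 83
w2 = 16932 / 83
w2 = 204 RPM

204 RPM


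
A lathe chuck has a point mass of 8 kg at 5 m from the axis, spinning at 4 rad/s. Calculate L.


Given: m = 8 kg, r = 5 m, omega = 4 rad/s
For a point mass: I = m*r^2
I = 8*5^2 = 8*25 = 200
L = I*omega = 200*4
L = 800 kg*m^2/s

800 kg*m^2/s


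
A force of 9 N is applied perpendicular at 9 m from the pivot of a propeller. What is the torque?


Given: F = 9 N, r = 9 m, angle = 90 deg (perpendicular)
Using tau = F * r * sin(90)
sin(90) = 1
tau = 9 * 9 * 1
tau = 81 Nm

81 Nm


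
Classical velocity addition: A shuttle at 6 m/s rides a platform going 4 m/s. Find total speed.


Given: object velocity = 6 m/s, platform velocity = 4 m/s (same direction)
Using classical velocity addition: v_total = v_object + v_platform
v_total = 6 + 4
v_total = 10 m/s

10 m/s


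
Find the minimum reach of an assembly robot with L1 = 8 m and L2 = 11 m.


Given: L1 = 8 m, L2 = 11 m
For a 2-link planar arm, min reach = |L1 - L2| (second link folded back)
Min reach = |8 - 11|
Min reach = 3 m

3 m


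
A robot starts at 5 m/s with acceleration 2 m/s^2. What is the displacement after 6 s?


Given: v0 = 5 m/s, a = 2 m/s^2, t = 6 s
Using s = v0*t + (1/2)*a*t^2
s = 5*6 + (1/2)*2*6^2
s = 30 + (1/2)*72
s = 30 + 36
s = 66

66 m


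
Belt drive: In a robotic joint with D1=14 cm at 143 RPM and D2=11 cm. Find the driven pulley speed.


Given: D1 = 14 cm, w1 = 143 RPM, D2 = 11 cm
Using D1*w1 = D2*w2
w2 = D1*w1 / D2
w2 = 14*143 / 11
w2 = 2002 / 11
w2 = 182 RPM

182 RPM


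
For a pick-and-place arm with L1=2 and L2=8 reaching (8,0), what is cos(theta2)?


Given: L1 = 2, L2 = 8, target (x, y) = (8, 0)
Using cos(theta2) = (x^2 + y^2 - L1^2 - L2^2) / (2*L1*L2)
x^2 + y^2 = 8^2 + 0 = 64
L1^2 + L2^2 = 4 + 64 = 68
Numerator = 64 - 68 = -4
Denominator = 2*2*8 = 32
cos(theta2) = -4/32 = -1/8

-1/8


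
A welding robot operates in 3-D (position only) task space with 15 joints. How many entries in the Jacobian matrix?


Given: task space dimension = 3, joints = 15
Jacobian is a 3 x 15 matrix
Total entries = rows * columns
Total = 3 * 15
Total = 45

45


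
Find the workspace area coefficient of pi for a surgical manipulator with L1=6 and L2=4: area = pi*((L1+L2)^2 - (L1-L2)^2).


Given: L1 = 6, L2 = 4
(L1+L2)^2 = (10)^2 = 100
(L1-L2)^2 = (2)^2 = 4
Difference = 100 - 4 = 96
This equals 4*L1*L2 = 4*6*4 = 96
Workspace area = 96*pi

96


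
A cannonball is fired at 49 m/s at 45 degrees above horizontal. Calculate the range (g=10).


Given: v0 = 49 m/s, theta = 45 deg, g = 10 m/s^2
sin(2*45) = sin(90) = 1
Using R = v0^2 * sin(2*theta) / g
R = 49^2 * 1 / 10
R = 2401 / 10
R = 2401/10 m

2401/10 m


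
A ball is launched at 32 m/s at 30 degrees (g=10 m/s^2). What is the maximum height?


Given: v0 = 32 m/s, theta = 30 deg, g = 10 m/s^2
sin^2(30) = 1/4
Using H = v0^2 * sin^2(theta) / (2*g)
H = 32^2 * 1/4 / (2*10)
H = 1024 * 1/4 / 20
H = 256 / 20
H = 64/5 m

64/5 m


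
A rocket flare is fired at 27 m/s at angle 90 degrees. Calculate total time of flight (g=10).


Given: v0 = 27 m/s, theta = 90 deg, g = 10 m/s^2
sin(90) = 1
Using T = 2*v0*sin(theta) / g
T = 2*27*1 / 10
T = 54 / 10
T = 27/5 s

27/5 s


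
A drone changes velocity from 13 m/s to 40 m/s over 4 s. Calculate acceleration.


Given: initial velocity v0 = 13 m/s, final velocity v = 40 m/s, time t = 4 s
Using a = (v - v0) / t
a = (40 - 13) / 4
a = 27 / 4
a = 27/4 m/s^2

27/4 m/s^2


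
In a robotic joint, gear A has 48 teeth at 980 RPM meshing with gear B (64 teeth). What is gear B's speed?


Given: N1 = 48 teeth, w1 = 980 RPM, N2 = 64 teeth
Using N1*w1 = N2*w2
w2 = N1*w1 / N2
w2 = 48*980 / 64
w2 = 47040 / 64
w2 = 735 RPM

735 RPM


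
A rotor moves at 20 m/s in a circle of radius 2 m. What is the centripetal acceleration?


Given: v = 20 m/s, r = 2 m
Using a_c = v^2 / r
a_c = 20^2 / 2
a_c = 400 / 2
a_c = 200 m/s^2

200 m/s^2


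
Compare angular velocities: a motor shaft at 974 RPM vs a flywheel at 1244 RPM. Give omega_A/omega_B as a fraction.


Given: RPM_A = 974, RPM_B = 1244
omega = 2*pi*RPM/60, so omega_A/omega_B = RPM_A / RPM_B
omega_A/omega_B = 974 / 1244
omega_A/omega_B = 487/622

487/622


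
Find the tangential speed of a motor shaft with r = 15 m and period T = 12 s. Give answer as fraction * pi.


Given: radius r = 15 m, period T = 12 s
Using v = 2*pi*r / T
v = 2*pi*15 / 12
v = 30*pi / 12
v = 5/2*pi m/s

5/2*pi m/s


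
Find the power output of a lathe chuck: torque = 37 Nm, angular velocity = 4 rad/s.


Given: tau = 37 Nm, omega = 4 rad/s
Using P = tau * omega
P = 37 * 4
P = 148 W

148 W


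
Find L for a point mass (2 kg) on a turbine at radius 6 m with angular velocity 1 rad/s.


Given: m = 2 kg, r = 6 m, omega = 1 rad/s
For a point mass: I = m*r^2
I = 2*6^2 = 2*36 = 72
L = I*omega = 72*1
L = 72 kg*m^2/s

72 kg*m^2/s


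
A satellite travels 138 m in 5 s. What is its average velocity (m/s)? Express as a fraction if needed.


Given: distance d = 138 m, time t = 5 s
Using v = d / t
v = 138 / 5
v = 138/5 m/s

138/5 m/s


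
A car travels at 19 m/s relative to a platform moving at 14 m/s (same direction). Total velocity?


Given: object velocity = 19 m/s, platform velocity = 14 m/s (same direction)
Using classical velocity addition: v_total = v_object + v_platform
v_total = 19 + 14
v_total = 33 m/s

33 m/s


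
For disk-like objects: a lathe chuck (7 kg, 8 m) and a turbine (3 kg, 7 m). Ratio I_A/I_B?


Given: M1=7 kg, R1=8 m, M2=3 kg, R2=7 m
For a disk: I = (1/2)*M*R^2, so I_A/I_B = (M1*R1^2)/(M2*R2^2)
M1*R1^2 = 7*64 = 448
M2*R2^2 = 3*49 = 147
I_A/I_B = 448/147 = 64/21

64/21


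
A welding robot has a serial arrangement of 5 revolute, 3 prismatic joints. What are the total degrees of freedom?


Given: serial robot with 5 revolute, 3 prismatic joints
DOF contribution per joint type: revolute=1, prismatic=1, spherical=3, fixed=0
DOF = 5*1 + 3*1
DOF = 8

8


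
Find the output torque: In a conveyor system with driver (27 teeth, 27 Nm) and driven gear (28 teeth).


Given: N1 = 27, N2 = 28, T1 = 27 Nm
Using T2/T1 = N2/N1
T2 = T1 * N2 / N1
T2 = 27 * 28 / 27
T2 = 756 / 27
T2 = 28 Nm

28 Nm


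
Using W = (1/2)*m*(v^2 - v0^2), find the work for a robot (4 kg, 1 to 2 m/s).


Given: m = 4 kg, v0 = 1 m/s, v = 2 m/s
Using W = (1/2)*m*(v^2 - v0^2)
v^2 = 2^2 = 4
v0^2 = 1^2 = 1
v^2 - v0^2 = 4 - 1 = 3
W = (1/2)*4*3 = 6 J

6 J


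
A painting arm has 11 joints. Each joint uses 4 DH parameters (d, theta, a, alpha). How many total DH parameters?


Given: 11 joints, 4 DH parameters per joint (d, theta, a, alpha)
Total DH parameters = number_of_joints * 4
Total = 11 * 4
Total = 44

44


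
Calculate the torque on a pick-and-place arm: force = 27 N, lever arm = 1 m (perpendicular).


Given: F = 27 N, r = 1 m, angle = 90 deg (perpendicular)
Using tau = F * r * sin(90)
sin(90) = 1
tau = 27 * 1 * 1
tau = 27 Nm

27 Nm


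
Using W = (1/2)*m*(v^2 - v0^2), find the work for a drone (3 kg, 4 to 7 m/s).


Given: m = 3 kg, v0 = 4 m/s, v = 7 m/s
Using W = (1/2)*m*(v^2 - v0^2)
v^2 = 7^2 = 49
v0^2 = 4^2 = 16
v^2 - v0^2 = 49 - 16 = 33
W = (1/2)*3*33 = 99/2 J

99/2 J


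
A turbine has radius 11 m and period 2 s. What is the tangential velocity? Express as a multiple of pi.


Given: radius r = 11 m, period T = 2 s
Using v = 2*pi*r / T
v = 2*pi*11 / 2
v = 22*pi / 2
v = 11*pi m/s

11*pi m/s


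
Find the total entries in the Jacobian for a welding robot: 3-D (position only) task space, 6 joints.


Given: task space dimension = 3, joints = 6
Jacobian is a 3 x 6 matrix
Total entries = rows * columns
Total = 3 * 6
Total = 18

18
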